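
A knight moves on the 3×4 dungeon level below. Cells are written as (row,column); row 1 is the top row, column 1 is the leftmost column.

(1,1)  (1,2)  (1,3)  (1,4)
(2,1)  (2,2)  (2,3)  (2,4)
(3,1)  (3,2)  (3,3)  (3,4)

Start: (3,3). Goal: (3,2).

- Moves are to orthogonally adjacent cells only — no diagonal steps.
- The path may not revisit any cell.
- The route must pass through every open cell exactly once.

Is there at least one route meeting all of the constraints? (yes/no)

yes

One route that works: (3,3) → (3,4) → (2,4) → (1,4) → (1,3) → (2,3) → (2,2) → (1,2) → (1,1) → (2,1) → (3,1) → (3,2).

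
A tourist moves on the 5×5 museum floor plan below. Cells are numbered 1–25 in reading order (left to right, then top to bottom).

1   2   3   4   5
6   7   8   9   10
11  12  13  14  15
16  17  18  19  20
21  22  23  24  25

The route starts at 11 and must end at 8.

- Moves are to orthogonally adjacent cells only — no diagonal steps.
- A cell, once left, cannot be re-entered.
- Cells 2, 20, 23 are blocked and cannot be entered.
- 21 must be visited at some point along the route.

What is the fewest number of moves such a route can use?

7

Any route passes through 21 somewhere between 11 and 8. Summing Manhattan distances along the two legs (11 → 21 → 8) gives a lower bound of 2 + 5 = 7 moves.
A route of 7 moves achieves this: 11 → 16 → 21 → 22 → 17 → 12 → 7 → 8.
Since 7 matches the lower bound, it is optimal.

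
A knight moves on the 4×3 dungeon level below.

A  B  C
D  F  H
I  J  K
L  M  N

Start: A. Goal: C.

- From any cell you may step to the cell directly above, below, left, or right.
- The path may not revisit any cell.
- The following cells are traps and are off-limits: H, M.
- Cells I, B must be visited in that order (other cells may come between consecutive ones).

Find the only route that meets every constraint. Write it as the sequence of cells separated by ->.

The waypoints must appear in the order I, B, with no cell reused.
Route from A: 2× down (reaching I), right to J, 2× up (reaching B), right to C — 6 moves in all.
Check: order respected (I at step 2, B at step 5).

A -> D -> I -> J -> F -> B -> C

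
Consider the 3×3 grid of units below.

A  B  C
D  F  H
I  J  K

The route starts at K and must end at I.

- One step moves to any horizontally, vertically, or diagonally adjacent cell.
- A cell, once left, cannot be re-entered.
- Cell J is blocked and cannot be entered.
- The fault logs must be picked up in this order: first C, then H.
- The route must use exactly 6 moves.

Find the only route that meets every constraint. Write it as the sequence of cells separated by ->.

K -> F -> C -> H -> B -> D -> I

The waypoints must appear in the order C, H, with no cell reused.
Route from K: up-left to F, up-right to C, down to H, up-left to B, down-left to D, down to I — 6 moves in all.
Check: order respected (C at step 2, H at step 3); 6 moves as required.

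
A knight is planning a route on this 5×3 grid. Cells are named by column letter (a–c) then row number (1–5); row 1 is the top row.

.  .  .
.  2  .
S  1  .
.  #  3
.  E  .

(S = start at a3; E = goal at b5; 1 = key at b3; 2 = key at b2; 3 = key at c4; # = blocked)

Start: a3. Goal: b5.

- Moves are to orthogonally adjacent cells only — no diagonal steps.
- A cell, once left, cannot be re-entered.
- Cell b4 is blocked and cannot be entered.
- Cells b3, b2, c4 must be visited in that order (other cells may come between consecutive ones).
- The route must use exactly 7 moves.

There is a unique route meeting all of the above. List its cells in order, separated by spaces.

The waypoints must appear in the order b3, b2, c4, with no cell reused.
Route from a3: right to b3, up to b2, right to c2, 3× down (reaching c5), left to b5 — 7 moves in all.
Check: order respected (1 at step 1, 2 at step 2, 3 at step 5); 7 moves as required.

a3 b3 b2 c2 c3 c4 c5 b5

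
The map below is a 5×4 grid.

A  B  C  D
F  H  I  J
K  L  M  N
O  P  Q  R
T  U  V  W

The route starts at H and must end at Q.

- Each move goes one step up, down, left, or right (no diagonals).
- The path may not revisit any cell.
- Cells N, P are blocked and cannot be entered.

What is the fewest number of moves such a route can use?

3

The Manhattan distance from H to Q is |2−4| + |2−3| = 3, so at least 3 moves are needed.
A route of 3 moves achieves this: H → L → M → Q.
Since 3 matches the lower bound, it is optimal.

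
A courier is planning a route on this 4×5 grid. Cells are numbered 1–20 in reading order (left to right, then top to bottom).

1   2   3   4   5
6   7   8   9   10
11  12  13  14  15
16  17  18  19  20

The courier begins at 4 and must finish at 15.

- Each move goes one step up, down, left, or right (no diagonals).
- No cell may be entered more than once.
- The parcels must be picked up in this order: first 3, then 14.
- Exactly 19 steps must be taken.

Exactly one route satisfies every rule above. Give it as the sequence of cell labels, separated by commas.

The waypoints must appear in the order 3, 14, with no cell reused.
Route from 4: right 1 to 5, down 1 to 10, left 2 to 8, up 1 to 3, left 2 to 1, down 1 to 6, right 1 to 7, down 1 to 12, left 1 to 11, down 1 to 16, right 2 to 18, up 1 to 13, right 1 to 14, down 1 to 19, right 1 to 20, up 1 to 15 — 19 moves in all.
Check: order respected (3 at step 5, 14 at step 16); 19 moves as required.

4, 5, 10, 9, 8, 3, 2, 1, 6, 7, 12, 11, 16, 17, 18, 13, 14, 19, 20, 15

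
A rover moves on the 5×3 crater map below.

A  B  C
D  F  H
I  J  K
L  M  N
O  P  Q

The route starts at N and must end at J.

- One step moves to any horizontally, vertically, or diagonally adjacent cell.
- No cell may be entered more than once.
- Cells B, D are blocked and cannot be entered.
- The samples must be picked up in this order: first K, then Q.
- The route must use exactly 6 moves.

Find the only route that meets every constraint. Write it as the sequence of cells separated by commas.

N, K, M, Q, P, L, J

The waypoints must appear in the order K, Q, with no cell reused.
Route from N: up 1 to K, down-left 1 to M, down-right 1 to Q, left 1 to P, up-left 1 to L, up-right 1 to J — 6 moves in all.
Check: order respected (K at step 1, Q at step 3); 6 moves as required.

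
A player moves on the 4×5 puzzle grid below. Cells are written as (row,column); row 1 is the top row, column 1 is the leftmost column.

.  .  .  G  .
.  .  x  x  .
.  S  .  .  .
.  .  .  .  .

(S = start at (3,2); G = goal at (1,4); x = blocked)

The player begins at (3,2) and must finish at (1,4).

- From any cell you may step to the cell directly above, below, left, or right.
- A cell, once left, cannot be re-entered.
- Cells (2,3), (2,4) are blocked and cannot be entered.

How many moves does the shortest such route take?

4

The Manhattan distance from (3,2) to (1,4) is |3−1| + |2−4| = 4, so at least 4 moves are needed.
A route of 4 moves achieves this: (3,2) → (2,2) → (1,2) → (1,3) → (1,4).
Since 4 matches the lower bound, it is optimal.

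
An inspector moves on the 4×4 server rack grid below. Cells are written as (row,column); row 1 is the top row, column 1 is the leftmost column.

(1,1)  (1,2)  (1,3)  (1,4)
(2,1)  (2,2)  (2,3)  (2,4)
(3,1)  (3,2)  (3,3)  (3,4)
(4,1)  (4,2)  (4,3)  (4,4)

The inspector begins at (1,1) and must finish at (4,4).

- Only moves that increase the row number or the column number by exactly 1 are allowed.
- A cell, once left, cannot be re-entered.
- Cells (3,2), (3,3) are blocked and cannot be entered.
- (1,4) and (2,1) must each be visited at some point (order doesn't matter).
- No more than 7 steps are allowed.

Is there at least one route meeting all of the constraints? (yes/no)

no

(2,1) is below but to the left of (1,4): going (1,4) → (2,1) would need a leftward move and (2,1) → (1,4) an upward move, so no right/down-only route can visit both required cells.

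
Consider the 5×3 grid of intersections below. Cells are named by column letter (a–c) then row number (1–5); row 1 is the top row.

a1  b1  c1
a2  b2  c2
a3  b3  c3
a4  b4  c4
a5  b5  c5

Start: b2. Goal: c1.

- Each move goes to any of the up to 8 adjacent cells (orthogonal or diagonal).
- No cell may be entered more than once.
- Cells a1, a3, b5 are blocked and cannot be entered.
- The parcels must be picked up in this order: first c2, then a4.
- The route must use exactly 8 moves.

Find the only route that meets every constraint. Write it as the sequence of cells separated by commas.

The waypoints must appear in the order c2, a4, with no cell reused.
Route from b2: right to c2, down to c3, down-left to b4, left to a4, up-right to b3, up-left to a2, up-right to b1, right to c1 — 8 moves in all.
Check: order respected (c2 at step 1, a4 at step 4); 8 moves as required.

b2, c2, c3, b4, a4, b3, a2, b1, c1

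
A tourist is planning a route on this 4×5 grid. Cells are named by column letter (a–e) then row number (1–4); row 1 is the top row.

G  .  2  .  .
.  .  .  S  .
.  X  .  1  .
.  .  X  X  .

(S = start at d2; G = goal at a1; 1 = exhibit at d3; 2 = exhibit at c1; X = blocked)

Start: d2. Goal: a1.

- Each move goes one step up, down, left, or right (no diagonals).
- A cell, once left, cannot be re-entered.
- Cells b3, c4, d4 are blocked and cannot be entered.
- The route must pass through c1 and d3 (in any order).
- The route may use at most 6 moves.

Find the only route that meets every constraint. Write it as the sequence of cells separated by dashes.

The 6-move cap with required stops at c1, d3 leaves no slack for detours.
Route from d2: down 1 to d3, left 1 to c3, up 2 to c1, left 2 to a1 — 6 moves in all.
Check: all required cells visited; 6 ≤ 6 moves.

d2 - d3 - c3 - c2 - c1 - b1 - a1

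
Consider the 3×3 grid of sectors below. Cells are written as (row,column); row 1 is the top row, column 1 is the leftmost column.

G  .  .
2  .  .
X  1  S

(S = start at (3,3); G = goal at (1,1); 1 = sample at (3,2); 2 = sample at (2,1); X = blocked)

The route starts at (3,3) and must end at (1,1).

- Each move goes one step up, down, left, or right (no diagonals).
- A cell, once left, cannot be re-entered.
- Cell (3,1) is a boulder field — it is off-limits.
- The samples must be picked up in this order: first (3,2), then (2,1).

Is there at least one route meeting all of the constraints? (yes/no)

One route that works: (3,3) → (3,2) → (2,2) → (2,1) → (1,1).

yes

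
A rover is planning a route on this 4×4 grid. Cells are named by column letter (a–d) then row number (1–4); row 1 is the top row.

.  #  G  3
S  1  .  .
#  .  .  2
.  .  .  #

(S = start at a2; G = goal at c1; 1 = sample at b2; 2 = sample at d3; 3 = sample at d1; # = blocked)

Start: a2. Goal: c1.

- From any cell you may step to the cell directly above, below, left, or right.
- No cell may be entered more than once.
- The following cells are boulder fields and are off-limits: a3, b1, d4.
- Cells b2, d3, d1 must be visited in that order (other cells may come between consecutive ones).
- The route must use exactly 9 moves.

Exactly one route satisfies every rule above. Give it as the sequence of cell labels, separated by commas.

a2, b2, b3, b4, c4, c3, d3, d2, d1, c1

The waypoints must appear in the order b2, d3, d1, with no cell reused.
Route from a2: right to b2, 2× down (reaching b4), right to c4, up to c3, right to d3, 2× up (reaching d1), left to c1 — 9 moves in all.
Check: order respected (1 at step 1, 2 at step 6, 3 at step 8); 9 moves as required.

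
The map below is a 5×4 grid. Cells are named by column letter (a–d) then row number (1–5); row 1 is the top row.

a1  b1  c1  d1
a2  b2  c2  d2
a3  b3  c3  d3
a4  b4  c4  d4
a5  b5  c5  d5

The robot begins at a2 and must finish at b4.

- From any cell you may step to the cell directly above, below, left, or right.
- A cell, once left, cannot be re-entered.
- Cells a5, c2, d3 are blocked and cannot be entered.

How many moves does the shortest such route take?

The Manhattan distance from a2 to b4 is |2−4| + |1−2| = 3, so at least 3 moves are needed.
A route of 3 moves achieves this: a2 → a3 → a4 → b4.
Since 3 matches the lower bound, it is optimal.

3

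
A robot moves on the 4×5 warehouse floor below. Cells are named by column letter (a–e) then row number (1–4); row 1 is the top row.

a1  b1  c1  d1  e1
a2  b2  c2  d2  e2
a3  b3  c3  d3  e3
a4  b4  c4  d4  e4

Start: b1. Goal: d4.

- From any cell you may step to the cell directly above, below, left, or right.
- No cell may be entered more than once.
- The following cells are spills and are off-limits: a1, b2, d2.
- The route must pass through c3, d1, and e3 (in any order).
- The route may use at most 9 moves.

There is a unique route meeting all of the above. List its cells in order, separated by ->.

b1 -> c1 -> d1 -> e1 -> e2 -> e3 -> d3 -> c3 -> c4 -> d4

The 9-move cap with required stops at c3, d1, e3 leaves no slack for detours.
Route from b1: 3× right (reaching e1), 2× down (reaching e3), 2× left (reaching c3), down to c4, right to d4 — 9 moves in all.
Check: all required cells visited; 9 ≤ 9 moves.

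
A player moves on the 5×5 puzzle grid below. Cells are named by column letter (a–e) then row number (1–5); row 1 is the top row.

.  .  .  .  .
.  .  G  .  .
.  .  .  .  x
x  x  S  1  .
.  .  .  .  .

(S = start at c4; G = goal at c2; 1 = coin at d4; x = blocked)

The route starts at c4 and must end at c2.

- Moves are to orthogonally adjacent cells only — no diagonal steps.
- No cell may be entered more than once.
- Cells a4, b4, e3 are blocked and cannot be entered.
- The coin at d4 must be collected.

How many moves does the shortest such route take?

Any route passes through d4 somewhere between c4 and c2. Summing Manhattan distances along the two legs (c4 → d4 → c2) gives a lower bound of 1 + 3 = 4 moves.
A route of 4 moves achieves this: c4 → d4 → d3 → d2 → c2.
Since 4 matches the lower bound, it is optimal.

4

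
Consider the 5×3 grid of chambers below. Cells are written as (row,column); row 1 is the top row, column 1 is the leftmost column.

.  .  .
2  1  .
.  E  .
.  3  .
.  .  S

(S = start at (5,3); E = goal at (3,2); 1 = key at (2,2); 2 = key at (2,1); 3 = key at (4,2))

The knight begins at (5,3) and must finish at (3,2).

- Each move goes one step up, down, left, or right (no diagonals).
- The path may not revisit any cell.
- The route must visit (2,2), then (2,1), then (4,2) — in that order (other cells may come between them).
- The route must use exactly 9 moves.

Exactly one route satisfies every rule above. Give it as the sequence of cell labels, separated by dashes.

(5,3) - (4,3) - (3,3) - (2,3) - (2,2) - (2,1) - (3,1) - (4,1) - (4,2) - (3,2)

The waypoints must appear in the order (2,2), (2,1), (4,2), with no cell reused.
Route from (5,3): up 3 to (2,3), left 2 to (2,1), down 2 to (4,1), right 1 to (4,2), up 1 to (3,2) — 9 moves in all.
Check: order respected (1 at step 4, 2 at step 5, 3 at step 8); 9 moves as required.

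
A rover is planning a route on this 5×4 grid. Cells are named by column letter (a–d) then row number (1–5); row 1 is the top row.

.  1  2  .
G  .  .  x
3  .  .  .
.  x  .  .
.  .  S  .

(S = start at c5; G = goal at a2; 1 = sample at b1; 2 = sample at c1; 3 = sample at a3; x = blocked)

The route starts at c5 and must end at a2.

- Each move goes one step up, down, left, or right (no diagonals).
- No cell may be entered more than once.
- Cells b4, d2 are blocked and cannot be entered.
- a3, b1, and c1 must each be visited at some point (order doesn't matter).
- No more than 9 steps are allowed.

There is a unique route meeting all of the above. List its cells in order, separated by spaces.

The 9-move cap with required stops at a3, b1, c1 leaves no slack for detours.
Route from c5: up 4 to c1, left 1 to b1, down 2 to b3, left 1 to a3, up 1 to a2 — 9 moves in all.
Check: all required cells visited; 9 ≤ 9 moves.

c5 c4 c3 c2 c1 b1 b2 b3 a3 a2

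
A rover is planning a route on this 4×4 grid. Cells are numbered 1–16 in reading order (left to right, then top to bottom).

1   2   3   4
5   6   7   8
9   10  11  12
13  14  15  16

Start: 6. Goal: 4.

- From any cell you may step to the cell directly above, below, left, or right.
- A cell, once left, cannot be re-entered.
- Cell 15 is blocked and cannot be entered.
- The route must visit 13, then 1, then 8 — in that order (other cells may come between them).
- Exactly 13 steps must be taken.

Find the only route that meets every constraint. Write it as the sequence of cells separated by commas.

6, 10, 14, 13, 9, 5, 1, 2, 3, 7, 11, 12, 8, 4

The waypoints must appear in the order 13, 1, 8, with no cell reused.
Route from 6: 2× down (reaching 14), left to 13, 3× up (reaching 1), 2× right (reaching 3), 2× down (reaching 11), right to 12, 2× up (reaching 4) — 13 moves in all.
Check: order respected (13 at step 3, 1 at step 6, 8 at step 12); 13 moves as required.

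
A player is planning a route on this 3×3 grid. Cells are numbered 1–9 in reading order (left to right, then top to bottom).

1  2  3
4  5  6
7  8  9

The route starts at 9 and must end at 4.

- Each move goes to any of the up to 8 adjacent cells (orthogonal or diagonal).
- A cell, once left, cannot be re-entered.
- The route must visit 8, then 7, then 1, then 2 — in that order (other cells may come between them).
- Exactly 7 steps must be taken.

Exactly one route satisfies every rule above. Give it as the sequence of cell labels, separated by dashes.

The waypoints must appear in the order 8, 7, 1, 2, with no cell reused.
Route from 9: up to 6, down-left to 8, left to 7, up-right to 5, up-left to 1, right to 2, down-left to 4 — 7 moves in all.
Check: order respected (8 at step 2, 7 at step 3, 1 at step 5, 2 at step 6); 7 moves as required.

9 - 6 - 8 - 7 - 5 - 1 - 2 - 4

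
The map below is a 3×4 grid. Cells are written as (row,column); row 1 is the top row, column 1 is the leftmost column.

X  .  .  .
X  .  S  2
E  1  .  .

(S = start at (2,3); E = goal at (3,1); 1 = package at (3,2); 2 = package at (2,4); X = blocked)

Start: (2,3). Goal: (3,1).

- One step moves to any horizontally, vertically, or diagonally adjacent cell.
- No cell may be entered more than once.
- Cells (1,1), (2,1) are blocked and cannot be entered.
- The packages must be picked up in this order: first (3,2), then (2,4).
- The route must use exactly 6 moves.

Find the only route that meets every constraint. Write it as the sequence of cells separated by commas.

(2,3), (3,2), (3,3), (2,4), (1,3), (2,2), (3,1)

The waypoints must appear in the order (3,2), (2,4), with no cell reused.
Route from (2,3): down-left to (3,2), right to (3,3), up-right to (2,4), up-left to (1,3), 2× down-left (reaching (3,1)) — 6 moves in all.
Check: order respected (1 at step 1, 2 at step 3); 6 moves as required.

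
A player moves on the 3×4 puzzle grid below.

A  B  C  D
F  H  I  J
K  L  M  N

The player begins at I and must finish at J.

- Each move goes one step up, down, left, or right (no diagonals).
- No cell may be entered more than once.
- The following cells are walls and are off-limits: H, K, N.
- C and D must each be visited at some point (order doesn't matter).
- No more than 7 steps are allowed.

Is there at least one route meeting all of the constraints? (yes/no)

One route that works: I → C → D → J.

yes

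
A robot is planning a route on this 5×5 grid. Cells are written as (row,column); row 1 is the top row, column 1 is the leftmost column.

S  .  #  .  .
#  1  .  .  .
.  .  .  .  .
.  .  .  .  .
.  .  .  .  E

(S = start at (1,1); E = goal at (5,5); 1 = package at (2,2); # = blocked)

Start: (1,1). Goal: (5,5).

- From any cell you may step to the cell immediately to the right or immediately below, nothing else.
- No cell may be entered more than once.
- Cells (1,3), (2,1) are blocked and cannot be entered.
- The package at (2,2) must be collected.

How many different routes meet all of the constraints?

A right/down-only route from (1,1) to (5,5) makes exactly 4 down-moves and 4 right-moves in some order.
With no other constraints that would be C(8,4) = 70 routes.
Split at (2,2) and multiply the segment counts (each segment already excludes blocked cells): (1,1)→(2,2): 1; (2,2)→(5,5): 20; product = 20.
That gives 20 routes.

20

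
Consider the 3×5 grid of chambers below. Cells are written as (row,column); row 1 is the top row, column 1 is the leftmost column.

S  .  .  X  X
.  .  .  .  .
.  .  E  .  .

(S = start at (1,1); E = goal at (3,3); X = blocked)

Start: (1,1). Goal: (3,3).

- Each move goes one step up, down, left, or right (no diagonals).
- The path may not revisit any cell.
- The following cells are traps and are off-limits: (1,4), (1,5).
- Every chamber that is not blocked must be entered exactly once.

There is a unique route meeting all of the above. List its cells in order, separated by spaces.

(1,1) (2,1) (3,1) (3,2) (2,2) (1,2) (1,3) (2,3) (2,4) (2,5) (3,5) (3,4) (3,3)

Need to visit all 13 open cells exactly once, starting at (1,1) and ending at (3,3).
Route from (1,1): down 2 to (3,1), right 1 to (3,2), up 2 to (1,2), right 1 to (1,3), down 1 to (2,3), right 2 to (2,5), down 1 to (3,5), left 2 to (3,3) — 12 moves in all.
Check: all 13 open cells covered.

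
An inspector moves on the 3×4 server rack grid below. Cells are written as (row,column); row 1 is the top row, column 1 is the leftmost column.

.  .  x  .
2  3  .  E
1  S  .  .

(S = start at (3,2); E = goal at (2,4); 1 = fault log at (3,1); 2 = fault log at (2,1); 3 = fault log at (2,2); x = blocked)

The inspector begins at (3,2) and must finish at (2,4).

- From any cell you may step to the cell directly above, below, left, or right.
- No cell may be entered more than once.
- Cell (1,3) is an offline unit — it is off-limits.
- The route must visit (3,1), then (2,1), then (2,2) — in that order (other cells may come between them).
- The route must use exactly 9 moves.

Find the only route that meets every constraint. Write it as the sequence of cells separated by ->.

The waypoints must appear in the order (3,1), (2,1), (2,2), with no cell reused.
Route from (3,2): left 1 to (3,1), up 2 to (1,1), right 1 to (1,2), down 1 to (2,2), right 1 to (2,3), down 1 to (3,3), right 1 to (3,4), up 1 to (2,4) — 9 moves in all.
Check: order respected (1 at step 1, 2 at step 2, 3 at step 5); 9 moves as required.

(3,2) -> (3,1) -> (2,1) -> (1,1) -> (1,2) -> (2,2) -> (2,3) -> (3,3) -> (3,4) -> (2,4)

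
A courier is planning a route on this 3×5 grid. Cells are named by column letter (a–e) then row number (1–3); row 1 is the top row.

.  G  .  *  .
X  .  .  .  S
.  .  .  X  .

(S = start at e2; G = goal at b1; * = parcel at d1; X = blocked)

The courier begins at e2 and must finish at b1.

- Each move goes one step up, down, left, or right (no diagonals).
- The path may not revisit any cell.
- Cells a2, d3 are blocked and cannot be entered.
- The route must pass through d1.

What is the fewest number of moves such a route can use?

Any route passes through d1 somewhere between e2 and b1. Summing Manhattan distances along the two legs (e2 → d1 → b1) gives a lower bound of 2 + 2 = 4 moves.
A route of 4 moves achieves this: e2 → e1 → d1 → c1 → b1.
Since 4 matches the lower bound, it is optimal.

4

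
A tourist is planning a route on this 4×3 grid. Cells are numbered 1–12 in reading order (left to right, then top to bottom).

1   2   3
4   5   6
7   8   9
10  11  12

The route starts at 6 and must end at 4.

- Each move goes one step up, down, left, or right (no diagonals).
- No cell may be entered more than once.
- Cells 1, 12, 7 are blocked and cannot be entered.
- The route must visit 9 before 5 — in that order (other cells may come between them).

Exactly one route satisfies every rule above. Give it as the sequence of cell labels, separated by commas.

6, 9, 8, 5, 4

The waypoints must appear in the order 9, 5, with no cell reused.
Route from 6: down to 9, left to 8, up to 5, left to 4 — 4 moves in all.
Check: order respected (9 at step 1, 5 at step 3).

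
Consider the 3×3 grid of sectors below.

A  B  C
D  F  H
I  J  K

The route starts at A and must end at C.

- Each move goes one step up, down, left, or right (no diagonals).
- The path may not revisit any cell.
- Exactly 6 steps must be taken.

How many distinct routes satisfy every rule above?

Need simple routes of exactly 6 moves from A to C (Manhattan distance 2, so 2 moves are spent on a detour and 2 undoing it).
Enumerating: A D I J F B C | A D I J F H C | A D I J K H C | A D F J K H C | A B F J K H C.
That gives 5 routes.

5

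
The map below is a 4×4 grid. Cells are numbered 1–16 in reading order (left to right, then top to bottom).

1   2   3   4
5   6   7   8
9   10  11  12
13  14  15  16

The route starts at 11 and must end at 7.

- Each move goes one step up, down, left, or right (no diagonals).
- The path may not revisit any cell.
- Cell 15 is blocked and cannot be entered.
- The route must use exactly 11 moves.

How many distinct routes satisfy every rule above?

Need simple routes of exactly 11 moves from 11 to 7 (Manhattan distance 1, so 5 moves are spent on a detour and 5 undoing it).
Enumerating: 11 10 14 13 9 5 1 2 3 4 8 7 | 11 10 14 13 9 5 6 2 3 4 8 7 | 11 12 8 4 3 2 1 5 9 10 6 7.
That gives 3 routes.

3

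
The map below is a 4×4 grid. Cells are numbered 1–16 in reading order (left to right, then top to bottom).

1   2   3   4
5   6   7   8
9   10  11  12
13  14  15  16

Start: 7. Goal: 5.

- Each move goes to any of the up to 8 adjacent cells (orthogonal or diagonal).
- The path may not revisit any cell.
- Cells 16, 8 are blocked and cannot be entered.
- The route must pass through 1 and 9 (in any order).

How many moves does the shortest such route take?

5

Any route passes through 1 and 9 in some order between 7 and 5. Summing Chebyshev distances along each leg and taking the cheapest ordering (7 → 9 → 1 → 5) gives a lower bound of 2 + 2 + 1 = 5 moves.
A route of 5 moves achieves this: 7 → 2 → 1 → 6 → 9 → 5.
Since 5 matches the lower bound, it is optimal.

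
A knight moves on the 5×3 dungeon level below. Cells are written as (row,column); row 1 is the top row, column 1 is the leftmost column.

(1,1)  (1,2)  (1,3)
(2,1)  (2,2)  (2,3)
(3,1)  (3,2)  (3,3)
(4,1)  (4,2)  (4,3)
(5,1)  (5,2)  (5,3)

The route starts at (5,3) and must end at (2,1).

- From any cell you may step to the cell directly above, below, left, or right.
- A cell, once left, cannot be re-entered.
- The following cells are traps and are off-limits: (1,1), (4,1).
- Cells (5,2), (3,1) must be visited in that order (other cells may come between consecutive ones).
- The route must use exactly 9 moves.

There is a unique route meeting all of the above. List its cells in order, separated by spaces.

(5,3) (5,2) (4,2) (4,3) (3,3) (2,3) (2,2) (3,2) (3,1) (2,1)

The waypoints must appear in the order (5,2), (3,1), with no cell reused.
Route from (5,3): left to (5,2), up to (4,2), right to (4,3), 2× up (reaching (2,3)), left to (2,2), down to (3,2), left to (3,1), up to (2,1) — 9 moves in all.
Check: order respected ((5,2) at step 1, (3,1) at step 8); 9 moves as required.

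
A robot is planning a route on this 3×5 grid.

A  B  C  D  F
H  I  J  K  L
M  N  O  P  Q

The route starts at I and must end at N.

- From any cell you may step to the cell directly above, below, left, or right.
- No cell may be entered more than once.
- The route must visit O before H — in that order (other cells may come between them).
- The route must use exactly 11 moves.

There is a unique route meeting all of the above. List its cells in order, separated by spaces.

The waypoints must appear in the order O, H, with no cell reused.
Route from I: right 1 to J, down 1 to O, right 1 to P, up 2 to D, left 3 to A, down 2 to M, right 1 to N — 11 moves in all.
Check: order respected (O at step 2, H at step 9); 11 moves as required.

I J O P K D C B A H M N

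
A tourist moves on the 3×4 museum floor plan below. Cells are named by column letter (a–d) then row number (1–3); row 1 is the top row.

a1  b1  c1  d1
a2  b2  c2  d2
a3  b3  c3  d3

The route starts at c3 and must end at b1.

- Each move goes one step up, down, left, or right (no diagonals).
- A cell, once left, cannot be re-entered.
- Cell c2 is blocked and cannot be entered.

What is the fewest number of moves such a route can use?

The Manhattan distance from c3 to b1 is |3−1| + |3−2| = 3, so at least 3 moves are needed.
A route of 3 moves achieves this: c3 → b3 → b2 → b1.
Since 3 matches the lower bound, it is optimal.

3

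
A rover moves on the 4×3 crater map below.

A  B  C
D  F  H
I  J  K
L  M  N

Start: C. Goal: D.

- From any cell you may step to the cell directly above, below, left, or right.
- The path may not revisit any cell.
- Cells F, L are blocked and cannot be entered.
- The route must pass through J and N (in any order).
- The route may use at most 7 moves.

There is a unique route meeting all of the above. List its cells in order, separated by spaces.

The 7-move cap with required stops at J, N leaves no slack for detours.
Route from C: 3× down (reaching N), left to M, up to J, left to I, up to D — 7 moves in all.
Check: all required cells visited; 7 ≤ 7 moves.

C H K N M J I D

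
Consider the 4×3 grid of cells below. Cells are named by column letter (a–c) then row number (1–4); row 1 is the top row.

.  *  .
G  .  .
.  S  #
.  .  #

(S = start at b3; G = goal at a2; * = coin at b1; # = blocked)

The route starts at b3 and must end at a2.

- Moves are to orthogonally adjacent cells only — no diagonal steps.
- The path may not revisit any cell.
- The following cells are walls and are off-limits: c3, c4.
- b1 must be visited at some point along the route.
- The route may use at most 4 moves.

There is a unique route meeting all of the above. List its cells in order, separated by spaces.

b3 b2 b1 a1 a2

The budget equals the shortest possible length, so every move has to be on a shortest route through the required cells.
Route from b3: 2× up (reaching b1), left to a1, down to a2 — 4 moves in all.
Check: all required cells visited; 4 ≤ 4 moves.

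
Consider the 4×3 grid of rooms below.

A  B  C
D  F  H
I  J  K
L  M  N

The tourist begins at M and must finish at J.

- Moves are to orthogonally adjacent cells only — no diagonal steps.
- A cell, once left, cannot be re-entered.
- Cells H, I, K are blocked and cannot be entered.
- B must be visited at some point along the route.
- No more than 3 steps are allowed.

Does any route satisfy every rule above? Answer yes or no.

Every way from M to B runs through J — but J is where the route must end, so it would be entered once on the way to B and again at the finish.

no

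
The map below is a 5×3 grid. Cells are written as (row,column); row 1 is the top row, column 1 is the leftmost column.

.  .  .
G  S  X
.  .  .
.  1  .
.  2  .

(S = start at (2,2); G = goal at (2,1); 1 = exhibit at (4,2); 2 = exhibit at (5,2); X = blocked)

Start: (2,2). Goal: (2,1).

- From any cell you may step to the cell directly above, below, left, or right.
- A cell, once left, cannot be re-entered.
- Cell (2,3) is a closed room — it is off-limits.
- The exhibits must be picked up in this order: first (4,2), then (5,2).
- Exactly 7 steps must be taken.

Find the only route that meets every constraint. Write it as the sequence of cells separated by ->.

The waypoints must appear in the order (4,2), (5,2), with no cell reused.
Route from (2,2): down 3 to (5,2), left 1 to (5,1), up 3 to (2,1) — 7 moves in all.
Check: order respected (1 at step 2, 2 at step 3); 7 moves as required.

(2,2) -> (3,2) -> (4,2) -> (5,2) -> (5,1) -> (4,1) -> (3,1) -> (2,1)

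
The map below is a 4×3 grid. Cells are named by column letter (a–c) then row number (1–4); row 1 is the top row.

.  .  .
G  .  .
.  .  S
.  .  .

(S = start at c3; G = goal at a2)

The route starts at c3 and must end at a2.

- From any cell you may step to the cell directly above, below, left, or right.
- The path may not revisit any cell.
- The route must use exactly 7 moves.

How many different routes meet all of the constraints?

Need simple routes of exactly 7 moves from c3 to a2 (Manhattan distance 3, so 2 moves are spent on a detour and 2 undoing it).
Enumerating: c3 c2 c1 b1 b2 b3 a3 a2 | c3 c2 b2 b3 b4 a4 a3 a2 | c3 c4 b4 b3 b2 b1 a1 a2 | c3 c4 b4 a4 a3 b3 b2 a2 | c3 b3 b2 c2 c1 b1 a1 a2.
That gives 5 routes.

5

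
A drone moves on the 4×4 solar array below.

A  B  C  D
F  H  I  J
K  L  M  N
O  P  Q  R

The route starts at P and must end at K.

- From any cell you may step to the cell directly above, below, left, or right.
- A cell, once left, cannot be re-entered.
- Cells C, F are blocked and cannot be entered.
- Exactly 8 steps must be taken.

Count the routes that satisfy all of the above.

4

Need simple routes of exactly 8 moves from P to K (Manhattan distance 2, so 3 moves are spent on a detour and 3 undoing it).
Enumerating: P Q M N J I H L K | P Q R N J I M L K | P Q R N J I H L K | P Q R N M I H L K.
That gives 4 routes.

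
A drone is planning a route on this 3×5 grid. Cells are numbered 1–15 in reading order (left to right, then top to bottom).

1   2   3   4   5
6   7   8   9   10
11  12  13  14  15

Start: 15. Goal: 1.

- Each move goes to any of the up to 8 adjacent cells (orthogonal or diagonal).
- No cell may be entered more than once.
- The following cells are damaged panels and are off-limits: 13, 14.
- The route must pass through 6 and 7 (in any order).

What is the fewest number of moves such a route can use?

5

Any route passes through 6 and 7 in some order between 15 and 1. Summing Chebyshev distances along each leg and taking the cheapest ordering (15 → 7 → 6 → 1) gives a lower bound of 3 + 1 + 1 = 5 moves.
A route of 5 moves achieves this: 15 → 9 → 3 → 7 → 6 → 1.
Since 5 matches the lower bound, it is optimal.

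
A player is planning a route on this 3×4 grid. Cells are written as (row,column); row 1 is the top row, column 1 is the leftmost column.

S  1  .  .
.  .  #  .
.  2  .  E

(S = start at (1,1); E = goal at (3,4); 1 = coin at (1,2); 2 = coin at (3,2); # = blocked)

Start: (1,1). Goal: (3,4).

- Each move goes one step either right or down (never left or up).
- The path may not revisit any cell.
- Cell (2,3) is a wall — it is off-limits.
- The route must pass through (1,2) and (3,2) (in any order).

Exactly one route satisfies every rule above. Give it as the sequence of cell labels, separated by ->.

Moves only go right or down, so the column and row indices never decrease.
Route from (1,1): right to (1,2), 2× down (reaching (3,2)), 2× right (reaching (3,4)) — 5 moves in all.
Check: all required cells visited.

(1,1) -> (1,2) -> (2,2) -> (3,2) -> (3,3) -> (3,4)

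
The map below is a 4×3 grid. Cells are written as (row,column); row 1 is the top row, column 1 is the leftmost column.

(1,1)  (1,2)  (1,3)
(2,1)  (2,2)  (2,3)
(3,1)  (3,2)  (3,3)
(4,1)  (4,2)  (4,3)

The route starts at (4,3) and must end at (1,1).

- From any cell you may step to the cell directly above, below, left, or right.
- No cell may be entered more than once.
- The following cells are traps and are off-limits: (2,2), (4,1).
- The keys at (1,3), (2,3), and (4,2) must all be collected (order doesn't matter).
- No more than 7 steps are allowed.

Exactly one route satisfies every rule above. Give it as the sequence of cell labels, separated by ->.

The budget equals the shortest possible length, so every move has to be on a shortest route through the required cells.
Route from (4,3): left to (4,2), up to (3,2), right to (3,3), 2× up (reaching (1,3)), 2× left (reaching (1,1)) — 7 moves in all.
Check: all required cells visited; 7 ≤ 7 moves.

(4,3) -> (4,2) -> (3,2) -> (3,3) -> (2,3) -> (1,3) -> (1,2) -> (1,1)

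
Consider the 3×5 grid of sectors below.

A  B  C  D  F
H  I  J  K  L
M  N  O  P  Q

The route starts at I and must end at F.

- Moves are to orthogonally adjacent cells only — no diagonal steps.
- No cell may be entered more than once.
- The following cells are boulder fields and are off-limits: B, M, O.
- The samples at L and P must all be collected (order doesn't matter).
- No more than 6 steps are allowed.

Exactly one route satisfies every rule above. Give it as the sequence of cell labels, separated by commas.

I, J, K, P, Q, L, F

The budget equals the shortest possible length, so every move has to be on a shortest route through the required cells.
Route from I: right 2 to K, down 1 to P, right 1 to Q, up 2 to F — 6 moves in all.
Check: all required cells visited; 6 ≤ 6 moves.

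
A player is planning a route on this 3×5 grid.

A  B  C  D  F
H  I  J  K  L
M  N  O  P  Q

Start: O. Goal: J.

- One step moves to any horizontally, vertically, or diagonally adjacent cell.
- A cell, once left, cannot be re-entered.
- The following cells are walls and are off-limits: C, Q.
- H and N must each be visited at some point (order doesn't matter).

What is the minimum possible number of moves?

Any route passes through H and N in some order between O and J. Summing Chebyshev distances along each leg and taking the cheapest ordering (O → H → N → J) gives a lower bound of 2 + 1 + 1 = 4 moves.
A route of 4 moves achieves this: O → I → H → N → J.
Since 4 matches the lower bound, it is optimal.

4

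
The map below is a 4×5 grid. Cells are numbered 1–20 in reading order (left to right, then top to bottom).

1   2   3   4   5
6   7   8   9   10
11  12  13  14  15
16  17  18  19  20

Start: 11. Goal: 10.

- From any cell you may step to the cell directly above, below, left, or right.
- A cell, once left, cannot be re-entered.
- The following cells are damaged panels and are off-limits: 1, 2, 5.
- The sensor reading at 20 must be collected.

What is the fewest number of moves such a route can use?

7

Any route passes through 20 somewhere between 11 and 10. Summing Manhattan distances along the two legs (11 → 20 → 10) gives a lower bound of 5 + 2 = 7 moves.
A route of 7 moves achieves this: 11 → 16 → 17 → 18 → 19 → 20 → 15 → 10.
Since 7 matches the lower bound, it is optimal.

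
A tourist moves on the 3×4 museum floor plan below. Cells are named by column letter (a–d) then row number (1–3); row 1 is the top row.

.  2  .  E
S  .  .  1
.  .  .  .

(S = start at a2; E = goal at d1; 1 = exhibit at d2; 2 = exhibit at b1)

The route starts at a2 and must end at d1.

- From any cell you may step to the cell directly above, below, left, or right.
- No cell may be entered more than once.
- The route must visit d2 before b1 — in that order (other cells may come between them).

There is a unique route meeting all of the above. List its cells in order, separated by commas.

a2, a3, b3, c3, d3, d2, c2, b2, b1, c1, d1

The waypoints must appear in the order d2, b1, with no cell reused.
Route from a2: down 1 to a3, right 3 to d3, up 1 to d2, left 2 to b2, up 1 to b1, right 2 to d1 — 10 moves in all.
Check: order respected (1 at step 5, 2 at step 8).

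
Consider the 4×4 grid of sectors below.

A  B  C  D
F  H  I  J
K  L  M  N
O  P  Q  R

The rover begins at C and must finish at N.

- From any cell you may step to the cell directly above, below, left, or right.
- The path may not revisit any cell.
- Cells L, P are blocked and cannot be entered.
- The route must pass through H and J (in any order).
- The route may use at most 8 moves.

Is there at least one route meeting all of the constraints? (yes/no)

One route that works: C → B → H → I → J → N.

yes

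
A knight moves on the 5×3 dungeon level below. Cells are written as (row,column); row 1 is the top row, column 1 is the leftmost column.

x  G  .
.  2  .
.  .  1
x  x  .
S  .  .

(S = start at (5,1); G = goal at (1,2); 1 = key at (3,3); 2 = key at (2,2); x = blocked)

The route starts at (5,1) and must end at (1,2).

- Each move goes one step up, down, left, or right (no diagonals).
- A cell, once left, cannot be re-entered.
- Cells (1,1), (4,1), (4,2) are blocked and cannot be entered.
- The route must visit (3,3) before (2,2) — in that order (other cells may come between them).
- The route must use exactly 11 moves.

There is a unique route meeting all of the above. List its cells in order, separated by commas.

(5,1), (5,2), (5,3), (4,3), (3,3), (3,2), (3,1), (2,1), (2,2), (2,3), (1,3), (1,2)

The waypoints must appear in the order (3,3), (2,2), with no cell reused.
Route from (5,1): 2× right (reaching (5,3)), 2× up (reaching (3,3)), 2× left (reaching (3,1)), up to (2,1), 2× right (reaching (2,3)), up to (1,3), left to (1,2) — 11 moves in all.
Check: order respected (1 at step 4, 2 at step 8); 11 moves as required.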